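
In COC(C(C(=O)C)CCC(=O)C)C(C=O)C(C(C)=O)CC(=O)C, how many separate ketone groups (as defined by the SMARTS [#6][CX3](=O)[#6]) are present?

4

[#6][CX3](=O)[#6] is the SMARTS for a ketone: a carbonyl carbon (no H) flanked by two carbons.
The molecule carries 4 separate instances of an acetyl/ketone group (-C(=O)CH3) meeting every constraint; each maps to a distinct set of atoms, giving 4 matches.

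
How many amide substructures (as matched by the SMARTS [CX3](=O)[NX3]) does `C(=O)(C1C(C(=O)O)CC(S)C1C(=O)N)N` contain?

2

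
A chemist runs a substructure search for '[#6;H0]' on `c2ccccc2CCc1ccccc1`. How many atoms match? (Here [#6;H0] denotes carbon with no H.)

The query [#6;H0] means: any carbon with no attached hydrogen.
Check the 14 heavy atoms by environment: 2× C (H2) → no; 2× c (aromatic, H0) → match; 10× c (aromatic, H1) → no.
That gives 2 matching atoms.

2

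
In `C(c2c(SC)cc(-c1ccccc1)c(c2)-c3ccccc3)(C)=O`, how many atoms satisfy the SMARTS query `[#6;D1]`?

2

The query [#6;D1] means: carbon bonded to exactly one heavy atom.
Check the 23 heavy atoms by environment: 6× c (aromatic, D3) → no; 12× c (aromatic, D2) → no; 1× C (D3) → no; 1× O (D1) → no; 2× C (D1) → match; 1× S (D2) → no.
That gives 2 matching atoms.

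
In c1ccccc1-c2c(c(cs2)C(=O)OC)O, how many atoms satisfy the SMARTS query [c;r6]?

6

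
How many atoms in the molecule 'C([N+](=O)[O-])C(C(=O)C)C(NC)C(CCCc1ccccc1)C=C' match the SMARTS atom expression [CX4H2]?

4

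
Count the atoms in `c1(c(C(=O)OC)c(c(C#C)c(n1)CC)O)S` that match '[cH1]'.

0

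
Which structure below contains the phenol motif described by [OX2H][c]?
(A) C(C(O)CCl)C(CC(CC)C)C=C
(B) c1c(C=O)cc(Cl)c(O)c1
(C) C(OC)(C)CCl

[OX2H][c] describes a hydroxyl oxygen attached to an aromatic carbon (a phenol).
(A) has a hydroxyl group (-OH) but the -OH is on an aliphatic carbon, not an aromatic c.
(B) contains a hydroxyl group (-OH), which satisfies every atom and bond constraint.
(C) has a methoxy ether (-OCH3) but the oxygen has H0, not H1.
So the answer is (B).

B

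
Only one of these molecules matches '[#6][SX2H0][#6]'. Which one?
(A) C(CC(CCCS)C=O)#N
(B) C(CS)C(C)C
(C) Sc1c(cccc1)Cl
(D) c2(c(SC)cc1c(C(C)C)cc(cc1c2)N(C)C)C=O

D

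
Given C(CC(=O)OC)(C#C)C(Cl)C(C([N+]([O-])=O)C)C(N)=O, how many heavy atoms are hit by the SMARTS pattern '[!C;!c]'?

The query [!C;!c] means: neither aliphatic nor aromatic carbon — same as [!#6].
Check the 19 heavy atoms by environment: 11× C → no; 4× O → match; 1× N → match; 1× N (charge +1) → match; 1× O (charge -1) → match; 1× Cl → match.
Summing the matching environments: 4 + 1 + 1 + 1 + 1 = 8 matching atoms.

8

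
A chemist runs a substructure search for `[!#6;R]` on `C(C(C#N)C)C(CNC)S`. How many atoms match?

0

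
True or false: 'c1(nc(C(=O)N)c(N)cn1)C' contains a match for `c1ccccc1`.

False

The pattern c1ccccc1 describes six aromatic carbons in a ring — a benzene ring.
The closest candidate here is a methyl group (-CH3), but no six-membered all-carbon aromatic ring is present. No other fragment satisfies the full query, so there is no match.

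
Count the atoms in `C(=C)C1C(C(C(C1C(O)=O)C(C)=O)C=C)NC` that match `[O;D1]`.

The query [O;D1] means: aliphatic oxygen bonded to exactly one heavy atom.
Check the 17 heavy atoms by environment: 7× C (D3) → no; 2× C (D2) → no; 4× C (D1) → no; 3× O (D1) → match; 1× N (D2) → no.
That gives 3 matching atoms.

3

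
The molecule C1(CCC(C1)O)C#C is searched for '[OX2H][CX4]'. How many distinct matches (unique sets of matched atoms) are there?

1

[OX2H][CX4] is the SMARTS for an aliphatic alcohol: a hydroxyl oxygen bound to an sp3 (X4) carbon.
Exactly one fragment in the molecule meets all constraints, giving 1 match.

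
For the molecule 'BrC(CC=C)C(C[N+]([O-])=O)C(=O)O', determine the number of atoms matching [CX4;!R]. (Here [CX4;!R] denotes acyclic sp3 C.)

4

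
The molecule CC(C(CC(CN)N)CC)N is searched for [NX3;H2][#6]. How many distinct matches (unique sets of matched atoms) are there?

3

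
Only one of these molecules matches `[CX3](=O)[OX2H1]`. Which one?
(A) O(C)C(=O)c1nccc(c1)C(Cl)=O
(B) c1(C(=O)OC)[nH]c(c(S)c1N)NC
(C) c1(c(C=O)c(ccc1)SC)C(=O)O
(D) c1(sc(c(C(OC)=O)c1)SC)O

[CX3](=O)[OX2H1] describes an sp2 carbon double-bonded to O and single-bonded to an -OH oxygen (a carboxylic acid).
(A) has a methyl-ester group (-C(=O)OCH3) but the singly-bonded O has no H (OX2H0, not OX2H1).
(B) has a methyl-ester group (-C(=O)OCH3) but the singly-bonded O has no H (OX2H0, not OX2H1).
(C) contains a carboxylic acid group (-C(=O)OH), which satisfies every atom and bond constraint.
(D) has a methyl-ester group (-C(=O)OCH3) but the singly-bonded O has no H (OX2H0, not OX2H1).
So the answer is (C).

C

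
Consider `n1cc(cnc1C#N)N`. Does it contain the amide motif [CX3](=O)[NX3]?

No

The pattern [CX3](=O)[NX3] describes a carbonyl carbon bonded to a trivalent nitrogen — an amide.
The closest candidate here is a nitrile (-C#N), but the nitrile N is NX1 (triple-bonded), not NX3. No other fragment satisfies the full query, so there is no match.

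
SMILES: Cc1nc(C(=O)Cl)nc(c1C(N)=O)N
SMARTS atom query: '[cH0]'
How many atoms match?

4

Check the 14 heavy atoms by environment: 2× n (aromatic, H0) → no; 4× c (aromatic, H0) → match; 2× C (H0) → no; 2× O (H0) → no; 2× N (H2) → no; 1× C (H3) → no; 1× Cl (H0) → no.
That gives 4 matching atoms.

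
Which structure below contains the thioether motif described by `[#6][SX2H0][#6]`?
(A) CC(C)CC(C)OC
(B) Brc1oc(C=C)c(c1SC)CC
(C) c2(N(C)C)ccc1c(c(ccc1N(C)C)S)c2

B

[#6][SX2H0][#6] describes an aliphatic sulfur bridging two carbons with no H on the sulfur (a thioether).
(A) has a methoxy ether (-OCH3) but the bridging atom is O, not S.
(B) contains a methylthio ether (-SCH3), which satisfies every atom and bond constraint.
(C) has a thiol (-SH) but the sulfur has H1, not H0 bridging two carbons.
So the answer is (B).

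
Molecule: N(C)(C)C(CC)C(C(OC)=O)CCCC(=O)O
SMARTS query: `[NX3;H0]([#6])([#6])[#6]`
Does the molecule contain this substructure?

Yes

The pattern [NX3;H0]([#6])([#6])[#6] describes a trivalent nitrogen with no H, bonded to three carbons — a tertiary amine.
The molecule carries a dimethylamino group (-N(CH3)2), whose atoms satisfy every constraint of the query, so the pattern matches.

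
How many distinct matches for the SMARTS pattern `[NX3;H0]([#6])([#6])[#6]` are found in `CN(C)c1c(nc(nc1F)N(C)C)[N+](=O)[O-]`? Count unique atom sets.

2

[NX3;H0]([#6])([#6])[#6] is the SMARTS for a tertiary amine: a trivalent nitrogen with no H, bonded to three carbons.
The molecule carries 2 separate instances of a dimethylamino group (-N(CH3)2) meeting every constraint; each maps to a distinct set of atoms, giving 2 matches.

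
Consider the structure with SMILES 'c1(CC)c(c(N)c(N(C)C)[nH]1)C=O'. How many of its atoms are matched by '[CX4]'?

The query [CX4] means: C with X4: aliphatic carbon with exactly 4 total connections (bonds + H).
Check the 13 heavy atoms by environment: 1× n (aromatic, X3) → no; 4× c (aromatic, X3) → no; 2× N (X3) → no; 4× C (X4) → match; 1× C (X3) → no; 1× O (X1) → no.
That gives 4 matching atoms.

4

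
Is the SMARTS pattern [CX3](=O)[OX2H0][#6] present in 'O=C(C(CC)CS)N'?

The pattern [CX3](=O)[OX2H0][#6] describes a carbonyl carbon bonded to an oxygen that is itself bonded to carbon (no H on that O) — an ester.
The closest candidate here is a primary amide (-C(=O)NH2), but the carbonyl is bonded to N, not to an O-C linkage. No other fragment satisfies the full query, so there is no match.

No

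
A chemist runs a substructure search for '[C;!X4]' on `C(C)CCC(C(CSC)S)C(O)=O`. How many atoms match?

The query [C;!X4] means: aliphatic carbon that does not have four total connections.
Check the 13 heavy atoms by environment: 8× C (X4) → no; 2× S (X2) → no; 1× C (X3) → match; 1× O (X1) → no; 1× O (X2) → no.
That gives 1 matching atom.

1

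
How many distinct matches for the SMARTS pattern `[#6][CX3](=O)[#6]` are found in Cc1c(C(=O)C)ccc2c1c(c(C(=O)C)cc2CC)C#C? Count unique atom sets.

2

[#6][CX3](=O)[#6] is the SMARTS for a ketone: a carbonyl carbon (no H) flanked by two carbons.
The molecule carries 2 separate instances of an acetyl/ketone group (-C(=O)CH3) meeting every constraint; each maps to a distinct set of atoms, giving 2 matches.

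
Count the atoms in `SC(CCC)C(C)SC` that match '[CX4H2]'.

2

The query [CX4H2] means: sp3 carbon (X4) with exactly two hydrogens.
Check the 9 heavy atoms by environment: 2× C (H2, X4) → match; 2× C (H1, X4) → no; 3× C (H3, X4) → no; 1× S (H1, X2) → no; 1× S (H0, X2) → no.
That gives 2 matching atoms.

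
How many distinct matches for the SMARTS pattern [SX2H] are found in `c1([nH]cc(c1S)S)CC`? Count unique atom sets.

[SX2H] is the SMARTS for a thiol: an aliphatic sulfur with two connections, one being H.
The molecule carries 2 separate instances of a thiol (-SH) meeting every constraint; each maps to a distinct set of atoms, giving 2 matches.

2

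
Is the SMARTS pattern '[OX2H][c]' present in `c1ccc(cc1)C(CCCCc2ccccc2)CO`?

No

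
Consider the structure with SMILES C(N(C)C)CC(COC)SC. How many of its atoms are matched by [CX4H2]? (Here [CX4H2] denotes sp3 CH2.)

3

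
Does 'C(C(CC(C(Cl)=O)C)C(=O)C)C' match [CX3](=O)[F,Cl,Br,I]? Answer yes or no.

Yes

The pattern [CX3](=O)[F,Cl,Br,I] describes a carbonyl carbon bonded to a halogen — an acyl halide.
The molecule carries an acyl chloride (-C(=O)Cl), whose atoms satisfy every constraint of the query, so the pattern matches.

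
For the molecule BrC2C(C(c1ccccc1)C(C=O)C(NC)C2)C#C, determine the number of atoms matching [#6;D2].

8

The query [#6;D2] means: any carbon bonded to exactly two heavy atoms.
Check the 19 heavy atoms by environment: 3× C (D2) → match; 5× C (D3) → no; 2× C (D1) → no; 1× O (D1) → no; 1× Br (D1) → no; 1× c (aromatic, D3) → no; 5× c (aromatic, D2) → match; 1× N (D2) → no.
Summing the matching environments: 3 + 5 = 8 matching atoms.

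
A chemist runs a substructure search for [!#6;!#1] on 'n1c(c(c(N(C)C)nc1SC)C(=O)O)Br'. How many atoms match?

The query [!#6;!#1] means: not carbon and not hydrogen — any heteroatom.
Check the 15 heavy atoms by environment: 2× n (aromatic) → match; 4× c (aromatic) → no; 1× N → match; 4× C → no; 1× Br → match; 2× O → match; 1× S → match.
Summing the matching environments: 2 + 1 + 1 + 2 + 1 = 7 matching atoms.

7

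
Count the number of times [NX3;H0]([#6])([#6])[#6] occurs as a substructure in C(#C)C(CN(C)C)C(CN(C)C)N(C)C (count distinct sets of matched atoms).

[NX3;H0]([#6])([#6])[#6] is the SMARTS for a tertiary amine: a trivalent nitrogen with no H, bonded to three carbons.
The molecule carries 3 separate instances of a dimethylamino group (-N(CH3)2) meeting every constraint; each maps to a distinct set of atoms, giving 3 matches.

3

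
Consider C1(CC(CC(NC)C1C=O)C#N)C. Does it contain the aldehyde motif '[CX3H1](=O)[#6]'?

Yes

The pattern [CX3H1](=O)[#6] describes an sp2 carbon with one H, double-bonded to O and single-bonded to carbon — an aldehyde.
The molecule carries an aldehyde (-CHO), whose atoms satisfy every constraint of the query, so the pattern matches.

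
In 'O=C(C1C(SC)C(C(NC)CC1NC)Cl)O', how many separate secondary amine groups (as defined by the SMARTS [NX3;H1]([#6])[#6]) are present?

[NX3;H1]([#6])[#6] is the SMARTS for a secondary amine: a trivalent nitrogen with one H, bonded to two carbons.
The molecule carries 2 separate instances of an N-methylamino group (-NHCH3) meeting every constraint; each maps to a distinct set of atoms, giving 2 matches.

2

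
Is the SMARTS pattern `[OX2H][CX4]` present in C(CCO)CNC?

The pattern [OX2H][CX4] describes a hydroxyl oxygen bound to an sp3 (X4) carbon — an aliphatic alcohol.
The molecule carries a hydroxyl group (-OH), whose atoms satisfy every constraint of the query, so the pattern matches.

Yes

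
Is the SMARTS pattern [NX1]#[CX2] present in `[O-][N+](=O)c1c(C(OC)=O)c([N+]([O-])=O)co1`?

No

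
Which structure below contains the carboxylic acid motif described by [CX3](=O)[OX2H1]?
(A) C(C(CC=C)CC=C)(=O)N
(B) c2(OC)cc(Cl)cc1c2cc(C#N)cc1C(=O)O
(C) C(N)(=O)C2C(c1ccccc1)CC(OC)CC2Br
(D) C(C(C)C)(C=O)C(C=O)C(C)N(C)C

B

[CX3](=O)[OX2H1] describes an sp2 carbon double-bonded to O and single-bonded to an -OH oxygen (a carboxylic acid).
(A) has a primary amide (-C(=O)NH2) but the carbonyl is bonded to N, not to an -OH oxygen.
(B) contains a carboxylic acid group (-C(=O)OH), which satisfies every atom and bond constraint.
(C) has a primary amide (-C(=O)NH2) but the carbonyl is bonded to N, not to an -OH oxygen.
(D) has an aldehyde (-CHO) but there is no singly-bonded oxygen on the carbonyl carbon.
So the answer is (B).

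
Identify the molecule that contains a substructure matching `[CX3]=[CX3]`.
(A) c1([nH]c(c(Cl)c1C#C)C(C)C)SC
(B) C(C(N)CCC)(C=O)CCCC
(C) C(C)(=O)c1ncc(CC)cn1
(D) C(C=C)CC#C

D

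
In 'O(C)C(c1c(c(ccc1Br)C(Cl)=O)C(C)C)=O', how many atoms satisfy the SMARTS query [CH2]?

The query [CH2] means: aliphatic carbon with exactly two hydrogens.
Check the 17 heavy atoms by environment: 4× c (aromatic, H0) → no; 2× c (aromatic, H1) → no; 2× C (H0) → no; 3× O (H0) → no; 3× C (H3) → no; 1× Cl (H0) → no; 1× Br (H0) → no; 1× C (H1) → no.
No environment satisfies the query, so 0 matching atoms.

0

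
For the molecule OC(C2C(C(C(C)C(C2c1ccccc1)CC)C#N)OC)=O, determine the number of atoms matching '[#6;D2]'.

The query [#6;D2] means: any carbon bonded to exactly two heavy atoms.
Check the 22 heavy atoms by environment: 7× C (D3) → no; 1× c (aromatic, D3) → no; 5× c (aromatic, D2) → match; 3× C (D1) → no; 2× C (D2) → match; 2× O (D1) → no; 1× N (D1) → no; 1× O (D2) → no.
Summing the matching environments: 5 + 2 = 7 matching atoms.

7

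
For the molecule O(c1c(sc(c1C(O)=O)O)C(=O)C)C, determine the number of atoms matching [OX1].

The query [OX1] means: aliphatic oxygen with one total connection — typically a carbonyl =O or an oxide.
Check the 14 heavy atoms by environment: 1× s (aromatic, X2) → no; 4× c (aromatic, X3) → no; 2× C (X3) → no; 2× O (X1) → match; 2× C (X4) → no; 3× O (X2) → no.
That gives 2 matching atoms.

2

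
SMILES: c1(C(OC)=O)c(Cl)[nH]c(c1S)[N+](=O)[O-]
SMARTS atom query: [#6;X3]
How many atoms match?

Check the 14 heavy atoms by environment: 1× n (aromatic, X3) → no; 4× c (aromatic, X3) → match; 1× Cl (X1) → no; 1× C (X3) → match; 2× O (X1) → no; 1× O (X2) → no; 1× C (X4) → no; 1× S (X2) → no; 1× N (charge +1, X3) → no; 1× O (charge -1, X1) → no.
Summing the matching environments: 4 + 1 = 5 matching atoms.

5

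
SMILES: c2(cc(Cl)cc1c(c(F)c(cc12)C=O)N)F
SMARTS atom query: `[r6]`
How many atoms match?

10

The query [r6] means: r6 matches atoms in a six-membered ring.
Check the 16 heavy atoms by environment: 10× c (aromatic, in 6-ring) → match; 2× F (acyclic) → no; 1× N (acyclic) → no; 1× C (acyclic) → no; 1× O (acyclic) → no; 1× Cl (acyclic) → no.
That gives 10 matching atoms.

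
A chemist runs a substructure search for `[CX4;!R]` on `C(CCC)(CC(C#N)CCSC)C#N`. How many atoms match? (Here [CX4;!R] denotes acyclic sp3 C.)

9

Check the 14 heavy atoms by environment: 9× C (X4, acyclic) → match; 1× S (X2, acyclic) → no; 2× C (X2, acyclic) → no; 2× N (X1, acyclic) → no.
That gives 9 matching atoms.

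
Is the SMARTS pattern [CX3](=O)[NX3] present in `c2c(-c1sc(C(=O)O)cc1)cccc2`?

The pattern [CX3](=O)[NX3] describes a carbonyl carbon bonded to a trivalent nitrogen — an amide.
The closest candidate here is a carboxylic acid group (-C(=O)OH), but the carbonyl is bonded to O, not to an NX3 nitrogen. No other fragment satisfies the full query, so there is no match.

No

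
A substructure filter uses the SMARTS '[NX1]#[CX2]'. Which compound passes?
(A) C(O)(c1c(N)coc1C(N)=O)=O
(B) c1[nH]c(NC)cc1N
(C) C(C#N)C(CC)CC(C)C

C

[NX1]#[CX2] describes a nitrogen triple-bonded to a two-connected carbon (a nitrile).
(A) has a primary amide (-C(=O)NH2) but the nitrogen is NX3, not NX1.
(B) has a primary amino group (-NH2) but the nitrogen is NX3 (three connections), not NX1 triple-bonded.
(C) contains a nitrile (-C#N), which satisfies every atom and bond constraint.
So the answer is (C).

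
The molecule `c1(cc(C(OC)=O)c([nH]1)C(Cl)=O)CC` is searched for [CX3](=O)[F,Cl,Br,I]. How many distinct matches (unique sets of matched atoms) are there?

[CX3](=O)[F,Cl,Br,I] is the SMARTS for an acyl halide: a carbonyl carbon bonded to a halogen.
Exactly one fragment in the molecule meets all constraints, giving 1 match.

1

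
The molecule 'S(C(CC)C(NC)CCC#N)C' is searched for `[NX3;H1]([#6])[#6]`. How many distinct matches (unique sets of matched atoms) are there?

[NX3;H1]([#6])[#6] is the SMARTS for a secondary amine: a trivalent nitrogen with one H, bonded to two carbons.
Exactly one fragment in the molecule meets all constraints, giving 1 match.

1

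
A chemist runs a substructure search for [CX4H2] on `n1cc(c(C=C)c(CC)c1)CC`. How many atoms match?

2

The query [CX4H2] means: sp3 carbon (X4) with exactly two hydrogens.
Check the 12 heavy atoms by environment: 1× n (aromatic, H0, X2) → no; 2× c (aromatic, H1, X3) → no; 3× c (aromatic, H0, X3) → no; 2× C (H2, X4) → match; 2× C (H3, X4) → no; 1× C (H1, X3) → no; 1× C (H2, X3) → no.
That gives 2 matching atoms.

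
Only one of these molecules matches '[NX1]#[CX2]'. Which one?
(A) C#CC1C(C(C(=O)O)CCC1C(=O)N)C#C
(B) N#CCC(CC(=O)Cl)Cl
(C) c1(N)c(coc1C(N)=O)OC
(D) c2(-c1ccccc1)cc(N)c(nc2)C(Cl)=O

B

[NX1]#[CX2] describes a nitrogen triple-bonded to a two-connected carbon (a nitrile).
(A) has a primary amide (-C(=O)NH2) but the nitrogen is NX3, not NX1.
(B) contains a nitrile (-C#N), which satisfies every atom and bond constraint.
(C) has a primary amide (-C(=O)NH2) but the nitrogen is NX3, not NX1.
(D) has a primary amino group (-NH2) but the nitrogen is NX3 (three connections), not NX1 triple-bonded.
So the answer is (B).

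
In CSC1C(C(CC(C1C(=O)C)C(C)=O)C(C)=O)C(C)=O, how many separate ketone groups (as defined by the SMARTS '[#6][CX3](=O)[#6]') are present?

[#6][CX3](=O)[#6] is the SMARTS for a ketone: a carbonyl carbon (no H) flanked by two carbons.
The molecule carries 4 separate instances of an acetyl/ketone group (-C(=O)CH3) meeting every constraint; each maps to a distinct set of atoms, giving 4 matches.

4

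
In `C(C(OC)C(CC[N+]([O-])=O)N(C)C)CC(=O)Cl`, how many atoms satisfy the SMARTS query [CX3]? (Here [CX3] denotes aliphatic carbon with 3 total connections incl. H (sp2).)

The query [CX3] means: C with X3: aliphatic carbon with exactly 3 total connections.
Check the 17 heavy atoms by environment: 9× C (X4) → no; 1× O (X2) → no; 1× N (X3) → no; 1× N (charge +1, X3) → no; 1× O (charge -1, X1) → no; 2× O (X1) → no; 1× C (X3) → match; 1× Cl (X1) → no.
That gives 1 matching atom.

1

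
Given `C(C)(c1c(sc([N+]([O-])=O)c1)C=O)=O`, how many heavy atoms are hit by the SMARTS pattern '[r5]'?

5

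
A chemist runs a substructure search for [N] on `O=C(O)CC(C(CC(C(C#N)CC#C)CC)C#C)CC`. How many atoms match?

Check the 20 heavy atoms by environment: 17× C → no; 2× O → no; 1× N → match.
That gives 1 matching atom.

1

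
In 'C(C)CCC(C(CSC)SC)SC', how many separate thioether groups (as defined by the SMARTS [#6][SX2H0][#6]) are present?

[#6][SX2H0][#6] is the SMARTS for a thioether: an aliphatic sulfur bridging two carbons with no H on the sulfur.
The molecule carries 3 separate instances of a methylthio ether (-SCH3) meeting every constraint; each maps to a distinct set of atoms, giving 3 matches.

3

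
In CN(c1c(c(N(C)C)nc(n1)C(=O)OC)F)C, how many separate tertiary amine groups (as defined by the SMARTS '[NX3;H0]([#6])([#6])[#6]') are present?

[NX3;H0]([#6])([#6])[#6] is the SMARTS for a tertiary amine: a trivalent nitrogen with no H, bonded to three carbons.
The molecule carries 2 separate instances of a dimethylamino group (-N(CH3)2) meeting every constraint; each maps to a distinct set of atoms, giving 2 matches.

2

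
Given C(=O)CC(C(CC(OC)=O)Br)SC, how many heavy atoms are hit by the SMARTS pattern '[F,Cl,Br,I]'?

The query [F,Cl,Br,I] means: comma = OR; matches any of F, Cl, Br, I.
Check the 13 heavy atoms by environment: 8× C → no; 3× O → no; 1× S → no; 1× Br → match.
That gives 1 matching atom.

1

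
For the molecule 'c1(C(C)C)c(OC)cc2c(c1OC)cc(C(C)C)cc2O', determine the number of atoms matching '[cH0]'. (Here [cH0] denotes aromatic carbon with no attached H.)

The query [cH0] means: aromatic carbon with no attached hydrogen (substituted or ring-fusion).
Check the 21 heavy atoms by environment: 7× c (aromatic, H0) → match; 3× c (aromatic, H1) → no; 2× O (H0) → no; 6× C (H3) → no; 2× C (H1) → no; 1× O (H1) → no.
That gives 7 matching atoms.

7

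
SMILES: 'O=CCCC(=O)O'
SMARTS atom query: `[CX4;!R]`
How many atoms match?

2

The query [CX4;!R] means: aliphatic carbon with four total connections, not in a ring.
Check the 7 heavy atoms by environment: 2× C (X4, acyclic) → match; 2× C (X3, acyclic) → no; 2× O (X1, acyclic) → no; 1× O (X2, acyclic) → no.
That gives 2 matching atoms.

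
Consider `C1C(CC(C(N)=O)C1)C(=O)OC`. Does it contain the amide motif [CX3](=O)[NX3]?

The pattern [CX3](=O)[NX3] describes a carbonyl carbon bonded to a trivalent nitrogen — an amide.
The molecule carries a primary amide (-C(=O)NH2), whose atoms satisfy every constraint of the query, so the pattern matches.

Yes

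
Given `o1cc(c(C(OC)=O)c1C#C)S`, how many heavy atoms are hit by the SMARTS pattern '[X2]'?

The query [X2] means: any atom with exactly two total connections (bonds + H).
Check the 12 heavy atoms by environment: 1× o (aromatic, X2) → match; 4× c (aromatic, X3) → no; 2× C (X2) → match; 1× S (X2) → match; 1× C (X3) → no; 1× O (X1) → no; 1× O (X2) → match; 1× C (X4) → no.
Summing the matching environments: 1 + 2 + 1 + 1 = 5 matching atoms.

5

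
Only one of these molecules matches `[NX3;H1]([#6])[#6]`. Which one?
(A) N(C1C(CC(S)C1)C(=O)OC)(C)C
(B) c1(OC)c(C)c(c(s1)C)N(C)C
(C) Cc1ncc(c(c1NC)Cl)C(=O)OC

[NX3;H1]([#6])[#6] describes a trivalent nitrogen with one H, bonded to two carbons (a secondary amine).
(A) has a dimethylamino group (-N(CH3)2) but the nitrogen has H0, not H1.
(B) has a dimethylamino group (-N(CH3)2) but the nitrogen has H0, not H1.
(C) contains an N-methylamino group (-NHCH3), which satisfies every atom and bond constraint.
So the answer is (C).

C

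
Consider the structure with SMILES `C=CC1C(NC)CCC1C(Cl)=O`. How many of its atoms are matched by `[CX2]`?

0

The query [CX2] means: C with X2: aliphatic carbon with exactly 2 total connections.
Check the 12 heavy atoms by environment: 6× C (X4) → no; 3× C (X3) → no; 1× O (X1) → no; 1× Cl (X1) → no; 1× N (X3) → no.
No environment satisfies the query, so 0 matching atoms.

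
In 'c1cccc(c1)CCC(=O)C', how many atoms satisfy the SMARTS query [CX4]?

3

The query [CX4] means: C with X4: aliphatic carbon with exactly 4 total connections (bonds + H).
Check the 11 heavy atoms by environment: 3× C (X4) → match; 1× C (X3) → no; 1× O (X1) → no; 6× c (aromatic, X3) → no.
That gives 3 matching atoms.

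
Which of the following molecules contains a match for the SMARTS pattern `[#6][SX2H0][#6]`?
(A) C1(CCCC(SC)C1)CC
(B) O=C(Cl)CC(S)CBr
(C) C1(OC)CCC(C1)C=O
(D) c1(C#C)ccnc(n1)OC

A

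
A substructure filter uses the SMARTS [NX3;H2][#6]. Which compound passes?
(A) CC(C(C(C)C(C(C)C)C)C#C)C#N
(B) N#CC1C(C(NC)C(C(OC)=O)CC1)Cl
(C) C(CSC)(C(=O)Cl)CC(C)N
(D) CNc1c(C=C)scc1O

C

[NX3;H2][#6] describes a trivalent nitrogen with two H attached to carbon (a primary amine).
(A) has a nitrile (-C#N) but the nitrogen is NX1 (triple-bonded), not NX3 with two H.
(B) has an N-methylamino group (-NHCH3) but the nitrogen bears two carbons and only one H (H1), not H2.
(C) contains a primary amino group (-NH2), which satisfies every atom and bond constraint.
(D) has an N-methylamino group (-NHCH3) but the nitrogen bears two carbons and only one H (H1), not H2.
So the answer is (C).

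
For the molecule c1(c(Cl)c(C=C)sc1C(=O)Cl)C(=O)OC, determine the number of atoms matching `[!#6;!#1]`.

6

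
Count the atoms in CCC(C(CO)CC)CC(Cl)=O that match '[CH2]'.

4

Check the 12 heavy atoms by environment: 4× C (H2) → match; 2× C (H1) → no; 2× C (H3) → no; 1× C (H0) → no; 1× O (H0) → no; 1× Cl (H0) → no; 1× O (H1) → no.
That gives 4 matching atoms.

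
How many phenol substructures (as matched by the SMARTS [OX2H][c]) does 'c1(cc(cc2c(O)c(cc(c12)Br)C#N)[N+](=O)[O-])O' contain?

2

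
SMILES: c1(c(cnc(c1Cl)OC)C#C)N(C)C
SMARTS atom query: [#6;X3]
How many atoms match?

5

The query [#6;X3] means: any carbon (aromatic or not) with three total connections.
Check the 14 heavy atoms by environment: 1× n (aromatic, X2) → no; 5× c (aromatic, X3) → match; 1× O (X2) → no; 3× C (X4) → no; 2× C (X2) → no; 1× Cl (X1) → no; 1× N (X3) → no.
That gives 5 matching atoms.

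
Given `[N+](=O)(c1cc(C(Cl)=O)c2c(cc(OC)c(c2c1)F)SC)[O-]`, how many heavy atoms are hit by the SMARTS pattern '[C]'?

3

The query [C] means: uppercase C matches aliphatic (non-aromatic) carbon only.
Check the 21 heavy atoms by environment: 10× c (aromatic) → no; 1× F → no; 1× S → no; 3× C → match; 1× N (charge +1) → no; 1× O (charge -1) → no; 3× O → no; 1× Cl → no.
That gives 3 matching atoms.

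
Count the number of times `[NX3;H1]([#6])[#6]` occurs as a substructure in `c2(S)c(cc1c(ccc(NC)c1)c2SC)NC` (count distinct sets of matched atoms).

2

[NX3;H1]([#6])[#6] is the SMARTS for a secondary amine: a trivalent nitrogen with one H, bonded to two carbons.
The molecule carries 2 separate instances of an N-methylamino group (-NHCH3) meeting every constraint; each maps to a distinct set of atoms, giving 2 matches.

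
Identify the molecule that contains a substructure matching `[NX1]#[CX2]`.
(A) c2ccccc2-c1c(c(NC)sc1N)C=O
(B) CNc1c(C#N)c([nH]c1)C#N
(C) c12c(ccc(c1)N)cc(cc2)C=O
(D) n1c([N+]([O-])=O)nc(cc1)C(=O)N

B

[NX1]#[CX2] describes a nitrogen triple-bonded to a two-connected carbon (a nitrile).
(A) has a primary amino group (-NH2) but the nitrogen is NX3 (three connections), not NX1 triple-bonded.
(B) contains a nitrile (-C#N), which satisfies every atom and bond constraint.
(C) has a primary amino group (-NH2) but the nitrogen is NX3 (three connections), not NX1 triple-bonded.
(D) has a primary amide (-C(=O)NH2) but the nitrogen is NX3, not NX1.
So the answer is (B).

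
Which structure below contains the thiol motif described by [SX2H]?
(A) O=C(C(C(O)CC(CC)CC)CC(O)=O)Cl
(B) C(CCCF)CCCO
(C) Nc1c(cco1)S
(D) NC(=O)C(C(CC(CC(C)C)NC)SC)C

[SX2H] describes an aliphatic sulfur with two connections, one being H (a thiol).
(A) has a hydroxyl group (-OH) but it is an -OH, not an -SH.
(B) has a hydroxyl group (-OH) but it is an -OH, not an -SH.
(C) contains a thiol (-SH), which satisfies every atom and bond constraint.
(D) has a methylthio ether (-SCH3) but the sulfur has H0 (bonded to two carbons), not H1.
So the answer is (C).

C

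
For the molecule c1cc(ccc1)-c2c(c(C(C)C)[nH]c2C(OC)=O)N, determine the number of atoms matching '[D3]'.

7

The query [D3] means: atom with exactly three heavy-atom neighbours.
Check the 19 heavy atoms by environment: 1× n (aromatic, D2) → no; 5× c (aromatic, D3) → match; 2× C (D3) → match; 3× C (D1) → no; 1× N (D1) → no; 5× c (aromatic, D2) → no; 1× O (D1) → no; 1× O (D2) → no.
Summing the matching environments: 5 + 2 = 7 matching atoms.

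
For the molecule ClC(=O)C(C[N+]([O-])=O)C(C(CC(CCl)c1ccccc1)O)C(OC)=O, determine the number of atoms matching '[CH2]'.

The query [CH2] means: aliphatic carbon with exactly two hydrogens.
Check the 25 heavy atoms by environment: 3× C (H2) → match; 4× C (H1) → no; 2× C (H0) → no; 4× O (H0) → no; 1× C (H3) → no; 2× Cl (H0) → no; 1× c (aromatic, H0) → no; 5× c (aromatic, H1) → no; 1× O (H1) → no; 1× N (charge +1, H0) → no; 1× O (charge -1, H0) → no.
That gives 3 matching atoms.

3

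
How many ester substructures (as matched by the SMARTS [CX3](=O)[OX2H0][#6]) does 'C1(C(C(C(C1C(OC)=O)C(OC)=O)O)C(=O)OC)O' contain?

3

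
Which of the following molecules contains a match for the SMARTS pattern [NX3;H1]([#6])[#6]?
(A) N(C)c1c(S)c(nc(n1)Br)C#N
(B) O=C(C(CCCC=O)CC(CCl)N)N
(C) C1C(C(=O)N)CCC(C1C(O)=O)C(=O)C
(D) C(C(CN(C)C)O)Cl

[NX3;H1]([#6])[#6] describes a trivalent nitrogen with one H, bonded to two carbons (a secondary amine).
(A) contains an N-methylamino group (-NHCH3), which satisfies every atom and bond constraint.
(B) has a primary amide (-C(=O)NH2) but the -C(=O)NH2 nitrogen has H2, not H1.
(C) has a primary amide (-C(=O)NH2) but the -C(=O)NH2 nitrogen has H2, not H1.
(D) has a dimethylamino group (-N(CH3)2) but the nitrogen has H0, not H1.
So the answer is (A).

A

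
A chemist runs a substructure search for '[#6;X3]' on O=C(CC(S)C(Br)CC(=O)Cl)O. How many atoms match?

2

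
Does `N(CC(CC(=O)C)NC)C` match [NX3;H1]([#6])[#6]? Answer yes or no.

Yes

The pattern [NX3;H1]([#6])[#6] describes a trivalent nitrogen with one H, bonded to two carbons — a secondary amine.
The molecule carries an N-methylamino group (-NHCH3), whose atoms satisfy every constraint of the query, so the pattern matches.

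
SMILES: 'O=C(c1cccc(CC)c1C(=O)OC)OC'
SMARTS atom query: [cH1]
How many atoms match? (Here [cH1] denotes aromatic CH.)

The query [cH1] means: aromatic carbon bearing exactly one hydrogen.
Check the 16 heavy atoms by environment: 3× c (aromatic, H0) → no; 3× c (aromatic, H1) → match; 2× C (H0) → no; 4× O (H0) → no; 3× C (H3) → no; 1× C (H2) → no.
That gives 3 matching atoms.

3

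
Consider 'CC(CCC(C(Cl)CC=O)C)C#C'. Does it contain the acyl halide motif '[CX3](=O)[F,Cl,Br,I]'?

No

The pattern [CX3](=O)[F,Cl,Br,I] describes a carbonyl carbon bonded to a halogen — an acyl halide.
The closest candidate here is a chloro substituent, but the Cl is not on a carbonyl carbon. No other fragment satisfies the full query, so there is no match.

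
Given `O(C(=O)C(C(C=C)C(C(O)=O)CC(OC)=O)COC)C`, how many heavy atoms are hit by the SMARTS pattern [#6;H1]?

The query [#6;H1] means: any carbon bearing exactly one hydrogen.
Check the 20 heavy atoms by environment: 3× C (H2) → no; 4× C (H1) → match; 6× O (H0) → no; 3× C (H3) → no; 3× C (H0) → no; 1× O (H1) → no.
That gives 4 matching atoms.

4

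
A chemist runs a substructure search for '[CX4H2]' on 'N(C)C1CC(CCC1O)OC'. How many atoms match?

The query [CX4H2] means: sp3 carbon (X4) with exactly two hydrogens.
Check the 11 heavy atoms by environment: 3× C (H1, X4) → no; 3× C (H2, X4) → match; 1× N (H1, X3) → no; 2× C (H3, X4) → no; 1× O (H0, X2) → no; 1× O (H1, X2) → no.
That gives 3 matching atoms.

3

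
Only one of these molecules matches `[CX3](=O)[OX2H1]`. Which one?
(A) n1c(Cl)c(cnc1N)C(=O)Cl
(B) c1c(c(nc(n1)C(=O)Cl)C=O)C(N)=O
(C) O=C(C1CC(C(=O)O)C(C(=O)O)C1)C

C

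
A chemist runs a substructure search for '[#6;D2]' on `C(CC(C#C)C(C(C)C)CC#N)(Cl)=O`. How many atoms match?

4

The query [#6;D2] means: any carbon bonded to exactly two heavy atoms.
Check the 14 heavy atoms by environment: 4× C (D2) → match; 4× C (D3) → no; 3× C (D1) → no; 1× O (D1) → no; 1× Cl (D1) → no; 1× N (D1) → no.
That gives 4 matching atoms.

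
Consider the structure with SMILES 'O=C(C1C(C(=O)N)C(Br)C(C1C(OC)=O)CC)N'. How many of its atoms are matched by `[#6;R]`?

Check the 18 heavy atoms by environment: 5× C (in 5-ring) → match; 6× C (acyclic) → no; 4× O (acyclic) → no; 1× Br (acyclic) → no; 2× N (acyclic) → no.
That gives 5 matching atoms.

5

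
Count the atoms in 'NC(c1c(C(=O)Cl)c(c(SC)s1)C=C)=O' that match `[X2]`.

2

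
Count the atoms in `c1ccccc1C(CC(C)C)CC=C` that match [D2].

8

The query [D2] means: atom with exactly two heavy-atom neighbours.
Check the 14 heavy atoms by environment: 3× C (D2) → match; 2× C (D3) → no; 3× C (D1) → no; 1× c (aromatic, D3) → no; 5× c (aromatic, D2) → match.
Summing the matching environments: 3 + 5 = 8 matching atoms.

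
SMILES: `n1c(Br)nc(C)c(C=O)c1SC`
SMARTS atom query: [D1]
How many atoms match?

4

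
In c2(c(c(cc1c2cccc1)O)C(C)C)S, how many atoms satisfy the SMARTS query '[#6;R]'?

10

Check the 15 heavy atoms by environment: 10× c (aromatic, in 6-ring) → match; 1× S (acyclic) → no; 3× C (acyclic) → no; 1× O (acyclic) → no.
That gives 10 matching atoms.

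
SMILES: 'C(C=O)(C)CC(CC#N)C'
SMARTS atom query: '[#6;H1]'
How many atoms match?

3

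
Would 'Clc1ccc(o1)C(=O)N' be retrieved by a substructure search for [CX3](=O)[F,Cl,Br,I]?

No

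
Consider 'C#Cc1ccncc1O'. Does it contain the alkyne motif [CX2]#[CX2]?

Yes

The pattern [CX2]#[CX2] describes a carbon-carbon triple bond — an alkyne.
The molecule carries an ethynyl group (-C#CH), whose atoms satisfy every constraint of the query, so the pattern matches.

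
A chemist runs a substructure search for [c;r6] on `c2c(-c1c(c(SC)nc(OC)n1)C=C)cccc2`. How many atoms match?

The query [c;r6] means: aromatic carbon that belongs to a six-membered ring.
Check the 18 heavy atoms by environment: 2× n (aromatic, in 6-ring) → no; 10× c (aromatic, in 6-ring) → match; 1× S (acyclic) → no; 4× C (acyclic) → no; 1× O (acyclic) → no.
That gives 10 matching atoms.

10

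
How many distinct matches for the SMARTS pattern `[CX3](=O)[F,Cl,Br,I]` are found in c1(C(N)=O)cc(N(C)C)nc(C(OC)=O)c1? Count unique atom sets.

[CX3](=O)[F,Cl,Br,I] is the SMARTS for an acyl halide: a carbonyl carbon bonded to a halogen.
The molecule has a methyl-ester group (-C(=O)OCH3), but the carbonyl is bonded to -O-C, not to a halogen; nothing else fits, so there are 0 matches.

0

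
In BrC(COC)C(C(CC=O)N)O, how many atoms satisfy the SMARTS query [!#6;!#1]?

5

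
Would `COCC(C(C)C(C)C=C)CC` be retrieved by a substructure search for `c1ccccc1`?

The pattern c1ccccc1 describes six aromatic carbons in a ring — a benzene ring.
The closest candidate here is a methyl group (-CH3), but no six-membered all-carbon aromatic ring is present. No other fragment satisfies the full query, so there is no match.

No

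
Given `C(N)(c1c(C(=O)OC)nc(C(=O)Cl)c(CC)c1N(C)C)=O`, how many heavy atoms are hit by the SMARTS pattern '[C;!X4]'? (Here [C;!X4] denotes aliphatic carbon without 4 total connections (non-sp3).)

The query [C;!X4] means: aliphatic carbon that does not have four total connections.
Check the 21 heavy atoms by environment: 1× n (aromatic, X2) → no; 5× c (aromatic, X3) → no; 5× C (X4) → no; 3× C (X3) → match; 3× O (X1) → no; 1× Cl (X1) → no; 1× O (X2) → no; 2× N (X3) → no.
That gives 3 matching atoms.

3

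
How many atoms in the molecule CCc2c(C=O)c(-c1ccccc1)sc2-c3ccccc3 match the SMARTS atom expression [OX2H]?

The query [OX2H] means: aliphatic oxygen with two connections, one of which is H — an -OH oxygen.
Check the 21 heavy atoms by environment: 1× s (aromatic, H0, X2) → no; 6× c (aromatic, H0, X3) → no; 1× C (H2, X4) → no; 1× C (H3, X4) → no; 1× C (H1, X3) → no; 1× O (H0, X1) → no; 10× c (aromatic, H1, X3) → no.
No environment satisfies the query, so 0 matching atoms.

0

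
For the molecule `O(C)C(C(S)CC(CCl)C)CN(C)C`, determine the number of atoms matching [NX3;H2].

The query [NX3;H2] means: aliphatic N with 3 total connections, two of them H — an -NH2 nitrogen (amine or amide).
Check the 14 heavy atoms by environment: 3× C (H2, X4) → no; 3× C (H1, X4) → no; 4× C (H3, X4) → no; 1× O (H0, X2) → no; 1× Cl (H0, X1) → no; 1× S (H1, X2) → no; 1× N (H0, X3) → no.
No environment satisfies the query, so 0 matching atoms.

0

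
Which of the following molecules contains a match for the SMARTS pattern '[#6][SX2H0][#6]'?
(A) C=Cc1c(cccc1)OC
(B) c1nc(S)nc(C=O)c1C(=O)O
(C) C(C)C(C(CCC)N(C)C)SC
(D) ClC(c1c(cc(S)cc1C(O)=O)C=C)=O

[#6][SX2H0][#6] describes an aliphatic sulfur bridging two carbons with no H on the sulfur (a thioether).
(A) has a methoxy ether (-OCH3) but the bridging atom is O, not S.
(B) has a thiol (-SH) but the sulfur has H1, not H0 bridging two carbons.
(C) contains a methylthio ether (-SCH3), which satisfies every atom and bond constraint.
(D) has a thiol (-SH) but the sulfur has H1, not H0 bridging two carbons.
So the answer is (C).

C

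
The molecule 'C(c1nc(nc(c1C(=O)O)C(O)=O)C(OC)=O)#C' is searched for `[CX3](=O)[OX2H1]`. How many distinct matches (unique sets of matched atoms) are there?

[CX3](=O)[OX2H1] is the SMARTS for a carboxylic acid: an sp2 carbon double-bonded to O and single-bonded to an -OH oxygen.
The molecule carries 2 separate instances of a carboxylic acid group (-C(=O)OH) meeting every constraint; each maps to a distinct set of atoms, giving 2 matches.

2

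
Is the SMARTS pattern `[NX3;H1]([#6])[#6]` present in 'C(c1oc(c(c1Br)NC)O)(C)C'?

The pattern [NX3;H1]([#6])[#6] describes a trivalent nitrogen with one H, bonded to two carbons — a secondary amine.
The molecule carries an N-methylamino group (-NHCH3), whose atoms satisfy every constraint of the query, so the pattern matches.

Yes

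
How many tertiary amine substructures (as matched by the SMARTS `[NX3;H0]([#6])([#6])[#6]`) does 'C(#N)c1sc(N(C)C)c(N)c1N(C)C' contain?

[NX3;H0]([#6])([#6])[#6] is the SMARTS for a tertiary amine: a trivalent nitrogen with no H, bonded to three carbons.
The molecule carries 2 separate instances of a dimethylamino group (-N(CH3)2) meeting every constraint; each maps to a distinct set of atoms, giving 2 matches.

2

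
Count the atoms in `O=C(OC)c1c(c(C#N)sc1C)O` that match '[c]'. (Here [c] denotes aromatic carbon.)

The query [c] means: lowercase c matches aromatic carbon only.
Check the 13 heavy atoms by environment: 1× s (aromatic) → no; 4× c (aromatic) → match; 4× C → no; 3× O → no; 1× N → no.
That gives 4 matching atoms.

4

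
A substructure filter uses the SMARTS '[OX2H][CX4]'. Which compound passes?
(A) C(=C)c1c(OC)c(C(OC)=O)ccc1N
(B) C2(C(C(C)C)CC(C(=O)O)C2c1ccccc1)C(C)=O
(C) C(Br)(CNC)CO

[OX2H][CX4] describes a hydroxyl oxygen bound to an sp3 (X4) carbon (an aliphatic alcohol).
(A) has a methoxy ether (-OCH3) but the oxygen has H0 (ether), not H1.
(B) has a carboxylic acid group (-C(=O)OH) but the -OH is on a CX3 carbonyl carbon, not a CX4 carbon.
(C) contains a hydroxyl group (-OH), which satisfies every atom and bond constraint.
So the answer is (C).

C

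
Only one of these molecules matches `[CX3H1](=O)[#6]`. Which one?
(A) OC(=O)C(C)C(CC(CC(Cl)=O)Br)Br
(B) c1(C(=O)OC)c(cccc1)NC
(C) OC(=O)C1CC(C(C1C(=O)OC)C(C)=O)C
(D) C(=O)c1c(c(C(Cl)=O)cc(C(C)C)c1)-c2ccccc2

D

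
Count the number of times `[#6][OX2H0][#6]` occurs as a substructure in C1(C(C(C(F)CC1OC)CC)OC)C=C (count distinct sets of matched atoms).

[#6][OX2H0][#6] is the SMARTS for an ether: an aliphatic oxygen bridging two carbons with no H on the oxygen.
The molecule carries 2 separate instances of a methoxy ether (-OCH3) meeting every constraint; each maps to a distinct set of atoms, giving 2 matches.

2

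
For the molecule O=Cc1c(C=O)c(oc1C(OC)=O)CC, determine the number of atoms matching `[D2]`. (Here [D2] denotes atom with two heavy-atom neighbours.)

5

Check the 15 heavy atoms by environment: 1× o (aromatic, D2) → match; 4× c (aromatic, D3) → no; 3× C (D2) → match; 2× C (D1) → no; 3× O (D1) → no; 1× C (D3) → no; 1× O (D2) → match.
Summing the matching environments: 1 + 3 + 1 = 5 matching atoms.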